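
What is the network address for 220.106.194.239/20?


IP:   11011100.01101010.11000010.11101111
Mask: 11111111.11111111.11110000.00000000
AND operation:
Net:  11011100.01101010.11000000.00000000
Network: 220.106.192.0/20


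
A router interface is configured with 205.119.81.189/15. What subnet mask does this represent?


/15 means 15 network bits, 17 host bits
Binary: 11111111111111100000000000000000
Mask: 255.254.0.0


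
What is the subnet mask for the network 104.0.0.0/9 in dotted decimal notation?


/9 means 9 network bits, 23 host bits
Binary: 11111111100000000000000000000000
Mask: 255.128.0.0


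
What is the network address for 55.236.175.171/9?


IP:   00110111.11101100.10101111.10101011
Mask: 11111111.10000000.00000000.00000000
AND operation:
Net:  00110111.10000000.00000000.00000000
Network: 55.128.0.0/9


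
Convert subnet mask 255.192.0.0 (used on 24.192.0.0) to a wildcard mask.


Subnet mask: 255.192.0.0
Wildcard = 255.255.255.255 - subnet mask
255 - 255 = 0
255 - 192 = 63
255 - 0 = 255
255 - 0 = 255
Wildcard: 0.63.255.255


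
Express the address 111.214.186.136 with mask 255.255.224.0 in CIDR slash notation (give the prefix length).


Binary: 11111111.11111111.11100000.00000000
Count leading 1s
Prefix: /19


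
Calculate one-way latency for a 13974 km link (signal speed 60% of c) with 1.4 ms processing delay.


Speed = 0.6 * 3e5 km/s = 180000 km/s
Propagation delay = 13974 / 180000 = 0.0776 s = 77.6333 ms
Processing delay = 1.4 ms
Total one-way latency = 79.0333 ms


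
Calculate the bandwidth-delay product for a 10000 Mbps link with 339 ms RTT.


BDP = bandwidth * RTT
= 10000 Mbps * 339 ms
= 10000 * 1e6 * 339 / 1000 bits
= 3390000000 bits
= 423750000 bytes
= 413818.3594 KB
BDP = 3390000000 bits (423750000 bytes)


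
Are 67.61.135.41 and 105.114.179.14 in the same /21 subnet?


Mask: 255.255.248.0
67.61.135.41 AND mask = 67.61.128.0
105.114.179.14 AND mask = 105.114.176.0
No, different subnets (67.61.128.0 vs 105.114.176.0)


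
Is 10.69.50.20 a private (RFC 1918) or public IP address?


RFC 1918 private ranges:
  10.0.0.0/8 (10.0.0.0 - 10.255.255.255)
  172.16.0.0/12 (172.16.0.0 - 172.31.255.255)
  192.168.0.0/16 (192.168.0.0 - 192.168.255.255)
Private (in 10.0.0.0/8)


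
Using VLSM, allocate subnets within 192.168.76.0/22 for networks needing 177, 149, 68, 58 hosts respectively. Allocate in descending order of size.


177 hosts -> /24 (254 usable): 192.168.76.0/24
149 hosts -> /24 (254 usable): 192.168.77.0/24
68 hosts -> /25 (126 usable): 192.168.78.0/25
58 hosts -> /26 (62 usable): 192.168.78.128/26
Allocation: 192.168.76.0/24 (177 hosts, 254 usable); 192.168.77.0/24 (149 hosts, 254 usable); 192.168.78.0/25 (68 hosts, 126 usable); 192.168.78.128/26 (58 hosts, 62 usable)


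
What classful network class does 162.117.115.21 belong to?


First octet: 162
Binary: 10100010
10xxxxxx -> Class B (128-191)
Class B, default mask 255.255.0.0 (/16)


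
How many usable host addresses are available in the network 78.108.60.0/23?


Host bits = 32 - 23 = 9
Total addresses = 2^9 = 512
Usable = total - 2 (network and broadcast)
Usable hosts: 510


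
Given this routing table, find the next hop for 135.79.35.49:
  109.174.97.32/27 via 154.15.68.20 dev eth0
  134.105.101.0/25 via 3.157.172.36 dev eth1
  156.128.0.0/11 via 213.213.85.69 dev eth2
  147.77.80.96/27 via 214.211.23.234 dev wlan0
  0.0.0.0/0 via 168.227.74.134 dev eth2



Longest prefix match for 135.79.35.49:
  /27 109.174.97.32: no
  /25 134.105.101.0: no
  /11 156.128.0.0: no
  /27 147.77.80.96: no
  /0 0.0.0.0: MATCH
Selected: next-hop 168.227.74.134 via eth2 (matched /0)


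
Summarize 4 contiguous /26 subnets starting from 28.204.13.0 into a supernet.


Original prefix: /26
Number of subnets: 4 = 2^2
New prefix = 26 - 2 = 24
Supernet: 28.204.13.0/24


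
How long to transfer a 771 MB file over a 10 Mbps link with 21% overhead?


Effective throughput = 10 * (1 - 21/100) = 7.9 Mbps
File size in Mb = 771 * 8 = 6168 Mb
Time = 6168 / 7.9
Time = 780.7595 seconds


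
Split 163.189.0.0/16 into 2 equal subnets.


New prefix = 16 + 1 = 17
Each subnet has 32768 addresses
  163.189.0.0/17
  163.189.128.0/17
Subnets: 163.189.0.0/17, 163.189.128.0/17


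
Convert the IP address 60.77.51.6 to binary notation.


60 = 00111100
77 = 01001101
51 = 00110011
6 = 00000110
Binary: 00111100.01001101.00110011.00000110


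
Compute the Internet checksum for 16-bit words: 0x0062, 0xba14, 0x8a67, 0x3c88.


Sum all words (with carry folding):
+ 0x0062 = 0x0062
+ 0xba14 = 0xba76
+ 0x8a67 = 0x44de
+ 0x3c88 = 0x8166
One's complement: ~0x8166
Checksum = 0x7e99


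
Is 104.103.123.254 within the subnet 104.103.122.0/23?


Subnet network: 104.103.122.0
Test IP AND mask: 104.103.122.0
Yes, 104.103.123.254 is in 104.103.122.0/23


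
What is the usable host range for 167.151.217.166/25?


Network: 167.151.217.128
Broadcast: 167.151.217.255
First usable = network + 1
Last usable = broadcast - 1
Range: 167.151.217.129 to 167.151.217.254


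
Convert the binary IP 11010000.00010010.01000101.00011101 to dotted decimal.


11010000 = 208
00010010 = 18
01000101 = 69
00011101 = 29
IP: 208.18.69.29


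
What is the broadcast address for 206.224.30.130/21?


Network: 206.224.24.0/21
Host bits = 11
Set all host bits to 1:
Broadcast: 206.224.31.255


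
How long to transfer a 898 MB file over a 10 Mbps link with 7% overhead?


Effective throughput = 10 * (1 - 7/100) = 9.3 Mbps
File size in Mb = 898 * 8 = 7184 Mb
Time = 7184 / 9.3
Time = 772.4731 seconds


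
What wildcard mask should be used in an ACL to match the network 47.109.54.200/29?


Subnet mask: 255.255.255.248
Wildcard = 255.255.255.255 - subnet mask
255 - 255 = 0
255 - 255 = 0
255 - 255 = 0
255 - 248 = 7
Wildcard: 0.0.0.7


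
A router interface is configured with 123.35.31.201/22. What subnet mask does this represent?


/22 means 22 network bits, 10 host bits
Binary: 11111111111111111111110000000000
Mask: 255.255.252.0


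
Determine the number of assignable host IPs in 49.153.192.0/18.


Host bits = 32 - 18 = 14
Total addresses = 2^14 = 16384
Usable = total - 2 (network and broadcast)
Usable hosts: 16382


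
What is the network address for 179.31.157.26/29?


IP:   10110011.00011111.10011101.00011010
Mask: 11111111.11111111.11111111.11111000
AND operation:
Net:  10110011.00011111.10011101.00011000
Network: 179.31.157.24/29


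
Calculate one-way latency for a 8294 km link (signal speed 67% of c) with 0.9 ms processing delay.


Speed = 0.67 * 3e5 km/s = 201000 km/s
Propagation delay = 8294 / 201000 = 0.0413 s = 41.2637 ms
Processing delay = 0.9 ms
Total one-way latency = 42.1637 ms


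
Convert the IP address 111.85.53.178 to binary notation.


111 = 01101111
85 = 01010101
53 = 00110101
178 = 10110010
Binary: 01101111.01010101.00110101.10110010


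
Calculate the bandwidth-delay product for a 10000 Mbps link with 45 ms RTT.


BDP = bandwidth * RTT
= 10000 Mbps * 45 ms
= 10000 * 1e6 * 45 / 1000 bits
= 450000000 bits
= 56250000 bytes
= 54931.6406 KB
BDP = 450000000 bits (56250000 bytes)


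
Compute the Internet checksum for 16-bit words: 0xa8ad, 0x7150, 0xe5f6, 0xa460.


Sum all words (with carry folding):
+ 0xa8ad = 0xa8ad
+ 0x7150 = 0x19fe
+ 0xe5f6 = 0xfff4
+ 0xa460 = 0xa455
One's complement: ~0xa455
Checksum = 0x5baa


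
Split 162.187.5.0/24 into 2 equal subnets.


New prefix = 24 + 1 = 25
Each subnet has 128 addresses
  162.187.5.0/25
  162.187.5.128/25
Subnets: 162.187.5.0/25, 162.187.5.128/25


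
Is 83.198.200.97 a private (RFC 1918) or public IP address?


RFC 1918 private ranges:
  10.0.0.0/8 (10.0.0.0 - 10.255.255.255)
  172.16.0.0/12 (172.16.0.0 - 172.31.255.255)
  192.168.0.0/16 (192.168.0.0 - 192.168.255.255)
Public (not in any RFC 1918 range)


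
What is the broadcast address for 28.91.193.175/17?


Network: 28.91.128.0/17
Host bits = 15
Set all host bits to 1:
Broadcast: 28.91.255.255


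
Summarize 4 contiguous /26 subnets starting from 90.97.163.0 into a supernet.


Original prefix: /26
Number of subnets: 4 = 2^2
New prefix = 26 - 2 = 24
Supernet: 90.97.163.0/24


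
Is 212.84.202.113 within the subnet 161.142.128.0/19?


Subnet network: 161.142.128.0
Test IP AND mask: 212.84.192.0
No, 212.84.202.113 is not in 161.142.128.0/19


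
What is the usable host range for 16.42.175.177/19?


Network: 16.42.160.0
Broadcast: 16.42.191.255
First usable = network + 1
Last usable = broadcast - 1
Range: 16.42.160.1 to 16.42.191.254


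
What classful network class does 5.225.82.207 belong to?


First octet: 5
Binary: 00000101
0xxxxxxx -> Class A (1-126)
Class A, default mask 255.0.0.0 (/8)


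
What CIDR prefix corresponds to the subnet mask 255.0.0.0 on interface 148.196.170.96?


Binary: 11111111.00000000.00000000.00000000
Count leading 1s
Prefix: /8


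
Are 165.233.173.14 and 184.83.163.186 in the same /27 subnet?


Mask: 255.255.255.224
165.233.173.14 AND mask = 165.233.173.0
184.83.163.186 AND mask = 184.83.163.160
No, different subnets (165.233.173.0 vs 184.83.163.160)


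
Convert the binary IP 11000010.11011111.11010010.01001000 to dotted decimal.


11000010 = 194
11011111 = 223
11010010 = 210
01001000 = 72
IP: 194.223.210.72


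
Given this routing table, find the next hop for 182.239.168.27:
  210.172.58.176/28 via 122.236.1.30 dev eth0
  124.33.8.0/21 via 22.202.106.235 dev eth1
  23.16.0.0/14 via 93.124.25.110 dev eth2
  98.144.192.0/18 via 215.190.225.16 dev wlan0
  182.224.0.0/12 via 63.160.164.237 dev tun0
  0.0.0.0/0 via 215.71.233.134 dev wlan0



Longest prefix match for 182.239.168.27:
  /28 210.172.58.176: no
  /21 124.33.8.0: no
  /14 23.16.0.0: no
  /18 98.144.192.0: no
  /12 182.224.0.0: MATCH
  /0 0.0.0.0: MATCH
Selected: next-hop 63.160.164.237 via tun0 (matched /12)


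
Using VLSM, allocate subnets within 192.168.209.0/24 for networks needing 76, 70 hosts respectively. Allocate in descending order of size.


76 hosts -> /25 (126 usable): 192.168.209.0/25
70 hosts -> /25 (126 usable): 192.168.209.128/25
Allocation: 192.168.209.0/25 (76 hosts, 126 usable); 192.168.209.128/25 (70 hosts, 126 usable)


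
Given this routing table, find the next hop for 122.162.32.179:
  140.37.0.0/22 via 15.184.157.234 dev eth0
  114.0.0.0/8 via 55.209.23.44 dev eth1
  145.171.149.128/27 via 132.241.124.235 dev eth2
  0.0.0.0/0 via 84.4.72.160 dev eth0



Longest prefix match for 122.162.32.179:
  /22 140.37.0.0: no
  /8 114.0.0.0: no
  /27 145.171.149.128: no
  /0 0.0.0.0: MATCH
Selected: next-hop 84.4.72.160 via eth0 (matched /0)


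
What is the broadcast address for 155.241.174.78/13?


Network: 155.240.0.0/13
Host bits = 19
Set all host bits to 1:
Broadcast: 155.247.255.255


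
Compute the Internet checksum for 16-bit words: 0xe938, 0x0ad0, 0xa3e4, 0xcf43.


Sum all words (with carry folding):
+ 0xe938 = 0xe938
+ 0x0ad0 = 0xf408
+ 0xa3e4 = 0x97ed
+ 0xcf43 = 0x6731
One's complement: ~0x6731
Checksum = 0x98ce


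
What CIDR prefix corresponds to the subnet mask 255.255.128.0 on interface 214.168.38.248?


Binary: 11111111.11111111.10000000.00000000
Count leading 1s
Prefix: /17


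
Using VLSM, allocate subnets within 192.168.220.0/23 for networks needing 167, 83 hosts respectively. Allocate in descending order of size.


167 hosts -> /24 (254 usable): 192.168.220.0/24
83 hosts -> /25 (126 usable): 192.168.221.0/25
Allocation: 192.168.220.0/24 (167 hosts, 254 usable); 192.168.221.0/25 (83 hosts, 126 usable)


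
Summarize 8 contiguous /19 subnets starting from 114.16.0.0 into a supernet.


Original prefix: /19
Number of subnets: 8 = 2^3
New prefix = 19 - 3 = 16
Supernet: 114.16.0.0/16


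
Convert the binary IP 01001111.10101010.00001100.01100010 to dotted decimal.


01001111 = 79
10101010 = 170
00001100 = 12
01100010 = 98
IP: 79.170.12.98


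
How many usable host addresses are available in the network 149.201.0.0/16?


Host bits = 32 - 16 = 16
Total addresses = 2^16 = 65536
Usable = total - 2 (network and broadcast)
Usable hosts: 65534


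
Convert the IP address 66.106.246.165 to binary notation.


66 = 01000010
106 = 01101010
246 = 11110110
165 = 10100101
Binary: 01000010.01101010.11110110.10100101


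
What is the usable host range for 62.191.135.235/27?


Network: 62.191.135.224
Broadcast: 62.191.135.255
First usable = network + 1
Last usable = broadcast - 1
Range: 62.191.135.225 to 62.191.135.254


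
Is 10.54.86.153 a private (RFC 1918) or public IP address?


RFC 1918 private ranges:
  10.0.0.0/8 (10.0.0.0 - 10.255.255.255)
  172.16.0.0/12 (172.16.0.0 - 172.31.255.255)
  192.168.0.0/16 (192.168.0.0 - 192.168.255.255)
Private (in 10.0.0.0/8)


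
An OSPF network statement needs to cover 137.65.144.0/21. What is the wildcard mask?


Subnet mask: 255.255.248.0
Wildcard = 255.255.255.255 - subnet mask
255 - 255 = 0
255 - 255 = 0
255 - 248 = 7
255 - 0 = 255
Wildcard: 0.0.7.255


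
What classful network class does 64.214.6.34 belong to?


First octet: 64
Binary: 01000000
0xxxxxxx -> Class A (1-126)
Class A, default mask 255.0.0.0 (/8)


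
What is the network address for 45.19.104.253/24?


IP:   00101101.00010011.01101000.11111101
Mask: 11111111.11111111.11111111.00000000
AND operation:
Net:  00101101.00010011.01101000.00000000
Network: 45.19.104.0/24


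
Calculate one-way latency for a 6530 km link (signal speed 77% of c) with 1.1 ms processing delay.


Speed = 0.77 * 3e5 km/s = 231000 km/s
Propagation delay = 6530 / 231000 = 0.0283 s = 28.2684 ms
Processing delay = 1.1 ms
Total one-way latency = 29.3684 ms


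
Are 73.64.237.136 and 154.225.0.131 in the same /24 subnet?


Mask: 255.255.255.0
73.64.237.136 AND mask = 73.64.237.0
154.225.0.131 AND mask = 154.225.0.0
No, different subnets (73.64.237.0 vs 154.225.0.0)


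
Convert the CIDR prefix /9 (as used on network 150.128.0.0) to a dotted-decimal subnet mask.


/9 means 9 network bits, 23 host bits
Binary: 11111111100000000000000000000000
Mask: 255.128.0.0


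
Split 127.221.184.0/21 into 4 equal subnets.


New prefix = 21 + 2 = 23
Each subnet has 512 addresses
  127.221.184.0/23
  127.221.186.0/23
  127.221.188.0/23
  127.221.190.0/23
Subnets: 127.221.184.0/23, 127.221.186.0/23, 127.221.188.0/23, 127.221.190.0/23


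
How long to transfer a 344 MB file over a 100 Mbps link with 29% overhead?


Effective throughput = 100 * (1 - 29/100) = 71 Mbps
File size in Mb = 344 * 8 = 2752 Mb
Time = 2752 / 71
Time = 38.7606 seconds


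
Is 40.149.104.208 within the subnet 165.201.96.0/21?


Subnet network: 165.201.96.0
Test IP AND mask: 40.149.104.0
No, 40.149.104.208 is not in 165.201.96.0/21


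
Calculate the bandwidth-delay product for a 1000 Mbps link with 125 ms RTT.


BDP = bandwidth * RTT
= 1000 Mbps * 125 ms
= 1000 * 1e6 * 125 / 1000 bits
= 125000000 bits
= 15625000 bytes
= 15258.7891 KB
BDP = 125000000 bits (15625000 bytes)


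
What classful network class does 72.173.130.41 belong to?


First octet: 72
Binary: 01001000
0xxxxxxx -> Class A (1-126)
Class A, default mask 255.0.0.0 (/8)


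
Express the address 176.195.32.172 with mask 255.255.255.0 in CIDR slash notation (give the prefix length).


Binary: 11111111.11111111.11111111.00000000
Count leading 1s
Prefix: /24


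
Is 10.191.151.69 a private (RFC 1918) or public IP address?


RFC 1918 private ranges:
  10.0.0.0/8 (10.0.0.0 - 10.255.255.255)
  172.16.0.0/12 (172.16.0.0 - 172.31.255.255)
  192.168.0.0/16 (192.168.0.0 - 192.168.255.255)
Private (in 10.0.0.0/8)


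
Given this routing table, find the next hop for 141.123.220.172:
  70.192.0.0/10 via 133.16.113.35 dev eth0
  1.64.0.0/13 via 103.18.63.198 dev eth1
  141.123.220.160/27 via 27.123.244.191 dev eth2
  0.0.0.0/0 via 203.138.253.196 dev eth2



Longest prefix match for 141.123.220.172:
  /10 70.192.0.0: no
  /13 1.64.0.0: no
  /27 141.123.220.160: MATCH
  /0 0.0.0.0: MATCH
Selected: next-hop 27.123.244.191 via eth2 (matched /27)


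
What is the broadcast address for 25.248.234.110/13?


Network: 25.248.0.0/13
Host bits = 19
Set all host bits to 1:
Broadcast: 25.255.255.255


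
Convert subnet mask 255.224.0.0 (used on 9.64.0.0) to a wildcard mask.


Subnet mask: 255.224.0.0
Wildcard = 255.255.255.255 - subnet mask
255 - 255 = 0
255 - 224 = 31
255 - 0 = 255
255 - 0 = 255
Wildcard: 0.31.255.255


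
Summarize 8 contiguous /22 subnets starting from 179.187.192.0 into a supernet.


Original prefix: /22
Number of subnets: 8 = 2^3
New prefix = 22 - 3 = 19
Supernet: 179.187.192.0/19


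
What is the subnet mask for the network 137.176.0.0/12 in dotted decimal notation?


/12 means 12 network bits, 20 host bits
Binary: 11111111111100000000000000000000
Mask: 255.240.0.0


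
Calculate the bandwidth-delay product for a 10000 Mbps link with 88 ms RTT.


BDP = bandwidth * RTT
= 10000 Mbps * 88 ms
= 10000 * 1e6 * 88 / 1000 bits
= 880000000 bits
= 110000000 bytes
= 107421.875 KB
BDP = 880000000 bits (110000000 bytes)


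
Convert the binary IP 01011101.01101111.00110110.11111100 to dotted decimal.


01011101 = 93
01101111 = 111
00110110 = 54
11111100 = 252
IP: 93.111.54.252


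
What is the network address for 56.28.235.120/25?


IP:   00111000.00011100.11101011.01111000
Mask: 11111111.11111111.11111111.10000000
AND operation:
Net:  00111000.00011100.11101011.00000000
Network: 56.28.235.0/25


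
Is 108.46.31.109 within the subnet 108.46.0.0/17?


Subnet network: 108.46.0.0
Test IP AND mask: 108.46.0.0
Yes, 108.46.31.109 is in 108.46.0.0/17


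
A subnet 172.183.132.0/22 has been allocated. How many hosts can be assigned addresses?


Host bits = 32 - 22 = 10
Total addresses = 2^10 = 1024
Usable = total - 2 (network and broadcast)
Usable hosts: 1022


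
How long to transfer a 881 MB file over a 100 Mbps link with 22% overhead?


Effective throughput = 100 * (1 - 22/100) = 78 Mbps
File size in Mb = 881 * 8 = 7048 Mb
Time = 7048 / 78
Time = 90.359 seconds


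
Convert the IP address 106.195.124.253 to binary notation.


106 = 01101010
195 = 11000011
124 = 01111100
253 = 11111101
Binary: 01101010.11000011.01111100.11111101


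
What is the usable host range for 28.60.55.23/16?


Network: 28.60.0.0
Broadcast: 28.60.255.255
First usable = network + 1
Last usable = broadcast - 1
Range: 28.60.0.1 to 28.60.255.254


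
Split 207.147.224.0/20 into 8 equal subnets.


New prefix = 20 + 3 = 23
Each subnet has 512 addresses
  207.147.224.0/23
  207.147.226.0/23
  207.147.228.0/23
  207.147.230.0/23
  207.147.232.0/23
  207.147.234.0/23
  207.147.236.0/23
  207.147.238.0/23
Subnets: 207.147.224.0/23, 207.147.226.0/23, 207.147.228.0/23, 207.147.230.0/23, 207.147.232.0/23, 207.147.234.0/23, 207.147.236.0/23, 207.147.238.0/23


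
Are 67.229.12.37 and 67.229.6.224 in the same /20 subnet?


Mask: 255.255.240.0
67.229.12.37 AND mask = 67.229.0.0
67.229.6.224 AND mask = 67.229.0.0
Yes, same subnet (67.229.0.0)


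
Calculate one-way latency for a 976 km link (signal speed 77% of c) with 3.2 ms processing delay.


Speed = 0.77 * 3e5 km/s = 231000 km/s
Propagation delay = 976 / 231000 = 0.0042 s = 4.2251 ms
Processing delay = 3.2 ms
Total one-way latency = 7.4251 ms


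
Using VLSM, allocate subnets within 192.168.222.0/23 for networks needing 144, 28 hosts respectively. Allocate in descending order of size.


144 hosts -> /24 (254 usable): 192.168.222.0/24
28 hosts -> /27 (30 usable): 192.168.223.0/27
Allocation: 192.168.222.0/24 (144 hosts, 254 usable); 192.168.223.0/27 (28 hosts, 30 usable)


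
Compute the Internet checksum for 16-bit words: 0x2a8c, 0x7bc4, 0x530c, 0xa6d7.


Sum all words (with carry folding):
+ 0x2a8c = 0x2a8c
+ 0x7bc4 = 0xa650
+ 0x530c = 0xf95c
+ 0xa6d7 = 0xa034
One's complement: ~0xa034
Checksum = 0x5fcb


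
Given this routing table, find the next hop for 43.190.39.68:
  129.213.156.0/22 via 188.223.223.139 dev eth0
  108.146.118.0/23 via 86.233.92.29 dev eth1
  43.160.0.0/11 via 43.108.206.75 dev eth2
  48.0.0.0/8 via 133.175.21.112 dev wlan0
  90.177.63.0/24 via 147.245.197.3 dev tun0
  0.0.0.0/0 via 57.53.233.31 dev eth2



Longest prefix match for 43.190.39.68:
  /22 129.213.156.0: no
  /23 108.146.118.0: no
  /11 43.160.0.0: MATCH
  /8 48.0.0.0: no
  /24 90.177.63.0: no
  /0 0.0.0.0: MATCH
Selected: next-hop 43.108.206.75 via eth2 (matched /11)


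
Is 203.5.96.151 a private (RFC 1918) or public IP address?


RFC 1918 private ranges:
  10.0.0.0/8 (10.0.0.0 - 10.255.255.255)
  172.16.0.0/12 (172.16.0.0 - 172.31.255.255)
  192.168.0.0/16 (192.168.0.0 - 192.168.255.255)
Public (not in any RFC 1918 range)


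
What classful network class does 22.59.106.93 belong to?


First octet: 22
Binary: 00010110
0xxxxxxx -> Class A (1-126)
Class A, default mask 255.0.0.0 (/8)


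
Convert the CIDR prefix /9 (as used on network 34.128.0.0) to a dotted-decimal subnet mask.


/9 means 9 network bits, 23 host bits
Binary: 11111111100000000000000000000000
Mask: 255.128.0.0


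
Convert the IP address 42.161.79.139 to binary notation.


42 = 00101010
161 = 10100001
79 = 01001111
139 = 10001011
Binary: 00101010.10100001.01001111.10001011


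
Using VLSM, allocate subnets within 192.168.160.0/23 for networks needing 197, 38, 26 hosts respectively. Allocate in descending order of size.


197 hosts -> /24 (254 usable): 192.168.160.0/24
38 hosts -> /26 (62 usable): 192.168.161.0/26
26 hosts -> /27 (30 usable): 192.168.161.64/27
Allocation: 192.168.160.0/24 (197 hosts, 254 usable); 192.168.161.0/26 (38 hosts, 62 usable); 192.168.161.64/27 (26 hosts, 30 usable)


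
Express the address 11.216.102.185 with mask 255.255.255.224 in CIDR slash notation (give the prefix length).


Binary: 11111111.11111111.11111111.11100000
Count leading 1s
Prefix: /27


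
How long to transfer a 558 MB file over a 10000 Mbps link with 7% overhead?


Effective throughput = 10000 * (1 - 7/100) = 9300 Mbps
File size in Mb = 558 * 8 = 4464 Mb
Time = 4464 / 9300
Time = 0.48 seconds


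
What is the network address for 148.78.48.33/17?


IP:   10010100.01001110.00110000.00100001
Mask: 11111111.11111111.10000000.00000000
AND operation:
Net:  10010100.01001110.00000000.00000000
Network: 148.78.0.0/17


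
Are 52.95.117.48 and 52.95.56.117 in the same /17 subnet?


Mask: 255.255.128.0
52.95.117.48 AND mask = 52.95.0.0
52.95.56.117 AND mask = 52.95.0.0
Yes, same subnet (52.95.0.0)


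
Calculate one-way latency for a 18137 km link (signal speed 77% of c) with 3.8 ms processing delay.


Speed = 0.77 * 3e5 km/s = 231000 km/s
Propagation delay = 18137 / 231000 = 0.0785 s = 78.5152 ms
Processing delay = 3.8 ms
Total one-way latency = 82.3152 ms


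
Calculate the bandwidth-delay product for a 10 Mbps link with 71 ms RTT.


BDP = bandwidth * RTT
= 10 Mbps * 71 ms
= 10 * 1e6 * 71 / 1000 bits
= 710000 bits
= 88750 bytes
= 86.6699 KB
BDP = 710000 bits (88750 bytes)


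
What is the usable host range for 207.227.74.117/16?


Network: 207.227.0.0
Broadcast: 207.227.255.255
First usable = network + 1
Last usable = broadcast - 1
Range: 207.227.0.1 to 207.227.255.254


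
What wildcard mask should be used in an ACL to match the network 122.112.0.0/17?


Subnet mask: 255.255.128.0
Wildcard = 255.255.255.255 - subnet mask
255 - 255 = 0
255 - 255 = 0
255 - 128 = 127
255 - 0 = 255
Wildcard: 0.0.127.255


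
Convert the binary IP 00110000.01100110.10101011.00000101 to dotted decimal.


00110000 = 48
01100110 = 102
10101011 = 171
00000101 = 5
IP: 48.102.171.5


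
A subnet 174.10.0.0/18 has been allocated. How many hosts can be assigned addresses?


Host bits = 32 - 18 = 14
Total addresses = 2^14 = 16384
Usable = total - 2 (network and broadcast)
Usable hosts: 16382


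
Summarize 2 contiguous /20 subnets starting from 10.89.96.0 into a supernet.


Original prefix: /20
Number of subnets: 2 = 2^1
New prefix = 20 - 1 = 19
Supernet: 10.89.96.0/19


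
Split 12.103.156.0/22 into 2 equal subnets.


New prefix = 22 + 1 = 23
Each subnet has 512 addresses
  12.103.156.0/23
  12.103.158.0/23
Subnets: 12.103.156.0/23, 12.103.158.0/23


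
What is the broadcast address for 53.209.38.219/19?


Network: 53.209.32.0/19
Host bits = 13
Set all host bits to 1:
Broadcast: 53.209.63.255


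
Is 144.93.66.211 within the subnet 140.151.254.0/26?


Subnet network: 140.151.254.0
Test IP AND mask: 144.93.66.192
No, 144.93.66.211 is not in 140.151.254.0/26


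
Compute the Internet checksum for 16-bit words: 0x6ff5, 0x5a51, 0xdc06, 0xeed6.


Sum all words (with carry folding):
+ 0x6ff5 = 0x6ff5
+ 0x5a51 = 0xca46
+ 0xdc06 = 0xa64d
+ 0xeed6 = 0x9524
One's complement: ~0x9524
Checksum = 0x6adb


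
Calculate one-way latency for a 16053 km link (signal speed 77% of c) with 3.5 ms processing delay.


Speed = 0.77 * 3e5 km/s = 231000 km/s
Propagation delay = 16053 / 231000 = 0.0695 s = 69.4935 ms
Processing delay = 3.5 ms
Total one-way latency = 72.9935 ms


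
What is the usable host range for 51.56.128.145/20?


Network: 51.56.128.0
Broadcast: 51.56.143.255
First usable = network + 1
Last usable = broadcast - 1
Range: 51.56.128.1 to 51.56.143.254


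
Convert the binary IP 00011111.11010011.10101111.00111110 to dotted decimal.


00011111 = 31
11010011 = 211
10101111 = 175
00111110 = 62
IP: 31.211.175.62


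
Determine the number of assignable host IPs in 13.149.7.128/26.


Host bits = 32 - 26 = 6
Total addresses = 2^6 = 64
Usable = total - 2 (network and broadcast)
Usable hosts: 62


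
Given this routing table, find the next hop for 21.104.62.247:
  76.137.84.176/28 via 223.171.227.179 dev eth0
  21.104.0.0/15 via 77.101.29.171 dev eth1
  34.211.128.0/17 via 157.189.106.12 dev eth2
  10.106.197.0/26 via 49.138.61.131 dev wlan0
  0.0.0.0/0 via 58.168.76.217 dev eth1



Longest prefix match for 21.104.62.247:
  /28 76.137.84.176: no
  /15 21.104.0.0: MATCH
  /17 34.211.128.0: no
  /26 10.106.197.0: no
  /0 0.0.0.0: MATCH
Selected: next-hop 77.101.29.171 via eth1 (matched /15)


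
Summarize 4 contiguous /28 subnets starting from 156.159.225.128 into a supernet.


Original prefix: /28
Number of subnets: 4 = 2^2
New prefix = 28 - 2 = 26
Supernet: 156.159.225.128/26


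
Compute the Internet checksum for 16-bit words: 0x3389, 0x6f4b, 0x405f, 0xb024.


Sum all words (with carry folding):
+ 0x3389 = 0x3389
+ 0x6f4b = 0xa2d4
+ 0x405f = 0xe333
+ 0xb024 = 0x9358
One's complement: ~0x9358
Checksum = 0x6ca7


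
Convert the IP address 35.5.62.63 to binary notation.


35 = 00100011
5 = 00000101
62 = 00111110
63 = 00111111
Binary: 00100011.00000101.00111110.00111111


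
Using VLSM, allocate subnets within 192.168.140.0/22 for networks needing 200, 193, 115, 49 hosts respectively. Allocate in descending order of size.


200 hosts -> /24 (254 usable): 192.168.140.0/24
193 hosts -> /24 (254 usable): 192.168.141.0/24
115 hosts -> /25 (126 usable): 192.168.142.0/25
49 hosts -> /26 (62 usable): 192.168.142.128/26
Allocation: 192.168.140.0/24 (200 hosts, 254 usable); 192.168.141.0/24 (193 hosts, 254 usable); 192.168.142.0/25 (115 hosts, 126 usable); 192.168.142.128/26 (49 hosts, 62 usable)


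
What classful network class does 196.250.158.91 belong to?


First octet: 196
Binary: 11000100
110xxxxx -> Class C (192-223)
Class C, default mask 255.255.255.0 (/24)


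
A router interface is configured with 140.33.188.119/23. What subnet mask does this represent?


/23 means 23 network bits, 9 host bits
Binary: 11111111111111111111111000000000
Mask: 255.255.254.0


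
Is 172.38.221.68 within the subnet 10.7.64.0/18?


Subnet network: 10.7.64.0
Test IP AND mask: 172.38.192.0
No, 172.38.221.68 is not in 10.7.64.0/18


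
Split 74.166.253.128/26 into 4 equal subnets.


New prefix = 26 + 2 = 28
Each subnet has 16 addresses
  74.166.253.128/28
  74.166.253.144/28
  74.166.253.160/28
  74.166.253.176/28
Subnets: 74.166.253.128/28, 74.166.253.144/28, 74.166.253.160/28, 74.166.253.176/28


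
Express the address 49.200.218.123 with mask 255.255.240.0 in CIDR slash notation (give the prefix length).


Binary: 11111111.11111111.11110000.00000000
Count leading 1s
Prefix: /20


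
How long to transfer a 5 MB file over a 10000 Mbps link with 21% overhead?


Effective throughput = 10000 * (1 - 21/100) = 7900 Mbps
File size in Mb = 5 * 8 = 40 Mb
Time = 40 / 7900
Time = 0.0051 seconds


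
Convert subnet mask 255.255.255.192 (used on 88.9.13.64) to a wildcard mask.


Subnet mask: 255.255.255.192
Wildcard = 255.255.255.255 - subnet mask
255 - 255 = 0
255 - 255 = 0
255 - 255 = 0
255 - 192 = 63
Wildcard: 0.0.0.63


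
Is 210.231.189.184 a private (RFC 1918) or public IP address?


RFC 1918 private ranges:
  10.0.0.0/8 (10.0.0.0 - 10.255.255.255)
  172.16.0.0/12 (172.16.0.0 - 172.31.255.255)
  192.168.0.0/16 (192.168.0.0 - 192.168.255.255)
Public (not in any RFC 1918 range)


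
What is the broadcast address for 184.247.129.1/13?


Network: 184.240.0.0/13
Host bits = 19
Set all host bits to 1:
Broadcast: 184.247.255.255


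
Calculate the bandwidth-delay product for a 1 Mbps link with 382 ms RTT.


BDP = bandwidth * RTT
= 1 Mbps * 382 ms
= 1 * 1e6 * 382 / 1000 bits
= 382000 bits
= 47750 bytes
= 46.6309 KB
BDP = 382000 bits (47750 bytes)


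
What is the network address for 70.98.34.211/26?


IP:   01000110.01100010.00100010.11010011
Mask: 11111111.11111111.11111111.11000000
AND operation:
Net:  01000110.01100010.00100010.11000000
Network: 70.98.34.192/26


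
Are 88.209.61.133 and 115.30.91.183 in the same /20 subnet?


Mask: 255.255.240.0
88.209.61.133 AND mask = 88.209.48.0
115.30.91.183 AND mask = 115.30.80.0
No, different subnets (88.209.48.0 vs 115.30.80.0)


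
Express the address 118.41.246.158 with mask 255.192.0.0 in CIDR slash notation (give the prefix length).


Binary: 11111111.11000000.00000000.00000000
Count leading 1s
Prefix: /10


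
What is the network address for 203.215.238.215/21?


IP:   11001011.11010111.11101110.11010111
Mask: 11111111.11111111.11111000.00000000
AND operation:
Net:  11001011.11010111.11101000.00000000
Network: 203.215.232.0/21


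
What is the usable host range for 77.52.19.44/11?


Network: 77.32.0.0
Broadcast: 77.63.255.255
First usable = network + 1
Last usable = broadcast - 1
Range: 77.32.0.1 to 77.63.255.254


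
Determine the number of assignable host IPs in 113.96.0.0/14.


Host bits = 32 - 14 = 18
Total addresses = 2^18 = 262144
Usable = total - 2 (network and broadcast)
Usable hosts: 262142


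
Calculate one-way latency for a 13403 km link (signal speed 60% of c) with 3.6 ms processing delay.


Speed = 0.6 * 3e5 km/s = 180000 km/s
Propagation delay = 13403 / 180000 = 0.0745 s = 74.4611 ms
Processing delay = 3.6 ms
Total one-way latency = 78.0611 ms


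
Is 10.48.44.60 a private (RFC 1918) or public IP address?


RFC 1918 private ranges:
  10.0.0.0/8 (10.0.0.0 - 10.255.255.255)
  172.16.0.0/12 (172.16.0.0 - 172.31.255.255)
  192.168.0.0/16 (192.168.0.0 - 192.168.255.255)
Private (in 10.0.0.0/8)


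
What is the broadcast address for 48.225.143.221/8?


Network: 48.0.0.0/8
Host bits = 24
Set all host bits to 1:
Broadcast: 48.255.255.255


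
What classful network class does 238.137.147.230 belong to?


First octet: 238
Binary: 11101110
1110xxxx -> Class D (224-239)
Class D (multicast), default mask N/A


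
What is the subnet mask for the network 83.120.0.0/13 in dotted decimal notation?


/13 means 13 network bits, 19 host bits
Binary: 11111111111110000000000000000000
Mask: 255.248.0.0


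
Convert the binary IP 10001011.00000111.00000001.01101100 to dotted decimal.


10001011 = 139
00000111 = 7
00000001 = 1
01101100 = 108
IP: 139.7.1.108


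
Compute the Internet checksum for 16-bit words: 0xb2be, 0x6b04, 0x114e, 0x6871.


Sum all words (with carry folding):
+ 0xb2be = 0xb2be
+ 0x6b04 = 0x1dc3
+ 0x114e = 0x2f11
+ 0x6871 = 0x9782
One's complement: ~0x9782
Checksum = 0x687d


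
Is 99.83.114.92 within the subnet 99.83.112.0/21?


Subnet network: 99.83.112.0
Test IP AND mask: 99.83.112.0
Yes, 99.83.114.92 is in 99.83.112.0/21


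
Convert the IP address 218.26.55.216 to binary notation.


218 = 11011010
26 = 00011010
55 = 00110111
216 = 11011000
Binary: 11011010.00011010.00110111.11011000


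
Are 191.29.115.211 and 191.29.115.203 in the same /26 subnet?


Mask: 255.255.255.192
191.29.115.211 AND mask = 191.29.115.192
191.29.115.203 AND mask = 191.29.115.192
Yes, same subnet (191.29.115.192)


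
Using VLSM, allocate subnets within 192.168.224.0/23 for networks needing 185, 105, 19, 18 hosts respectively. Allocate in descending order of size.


185 hosts -> /24 (254 usable): 192.168.224.0/24
105 hosts -> /25 (126 usable): 192.168.225.0/25
19 hosts -> /27 (30 usable): 192.168.225.128/27
18 hosts -> /27 (30 usable): 192.168.225.160/27
Allocation: 192.168.224.0/24 (185 hosts, 254 usable); 192.168.225.0/25 (105 hosts, 126 usable); 192.168.225.128/27 (19 hosts, 30 usable); 192.168.225.160/27 (18 hosts, 30 usable)


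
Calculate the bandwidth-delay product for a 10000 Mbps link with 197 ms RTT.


BDP = bandwidth * RTT
= 10000 Mbps * 197 ms
= 10000 * 1e6 * 197 / 1000 bits
= 1970000000 bits
= 246250000 bytes
= 240478.5156 KB
BDP = 1970000000 bits (246250000 bytes)


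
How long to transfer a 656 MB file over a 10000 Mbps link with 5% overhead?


Effective throughput = 10000 * (1 - 5/100) = 9500 Mbps
File size in Mb = 656 * 8 = 5248 Mb
Time = 5248 / 9500
Time = 0.5524 seconds


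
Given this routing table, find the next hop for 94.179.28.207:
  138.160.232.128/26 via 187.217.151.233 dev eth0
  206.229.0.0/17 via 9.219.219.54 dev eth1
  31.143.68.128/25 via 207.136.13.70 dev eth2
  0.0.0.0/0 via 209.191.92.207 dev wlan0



Longest prefix match for 94.179.28.207:
  /26 138.160.232.128: no
  /17 206.229.0.0: no
  /25 31.143.68.128: no
  /0 0.0.0.0: MATCH
Selected: next-hop 209.191.92.207 via wlan0 (matched /0)


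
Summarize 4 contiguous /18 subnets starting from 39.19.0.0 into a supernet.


Original prefix: /18
Number of subnets: 4 = 2^2
New prefix = 18 - 2 = 16
Supernet: 39.19.0.0/16


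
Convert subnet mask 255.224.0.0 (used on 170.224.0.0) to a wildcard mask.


Subnet mask: 255.224.0.0
Wildcard = 255.255.255.255 - subnet mask
255 - 255 = 0
255 - 224 = 31
255 - 0 = 255
255 - 0 = 255
Wildcard: 0.31.255.255


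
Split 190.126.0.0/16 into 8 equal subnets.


New prefix = 16 + 3 = 19
Each subnet has 8192 addresses
  190.126.0.0/19
  190.126.32.0/19
  190.126.64.0/19
  190.126.96.0/19
  190.126.128.0/19
  190.126.160.0/19
  190.126.192.0/19
  190.126.224.0/19
Subnets: 190.126.0.0/19, 190.126.32.0/19, 190.126.64.0/19, 190.126.96.0/19, 190.126.128.0/19, 190.126.160.0/19, 190.126.192.0/19, 190.126.224.0/19


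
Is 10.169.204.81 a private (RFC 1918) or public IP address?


RFC 1918 private ranges:
  10.0.0.0/8 (10.0.0.0 - 10.255.255.255)
  172.16.0.0/12 (172.16.0.0 - 172.31.255.255)
  192.168.0.0/16 (192.168.0.0 - 192.168.255.255)
Private (in 10.0.0.0/8)


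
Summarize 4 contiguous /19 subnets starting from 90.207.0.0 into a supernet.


Original prefix: /19
Number of subnets: 4 = 2^2
New prefix = 19 - 2 = 17
Supernet: 90.207.0.0/17


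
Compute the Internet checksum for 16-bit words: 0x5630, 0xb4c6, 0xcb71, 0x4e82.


Sum all words (with carry folding):
+ 0x5630 = 0x5630
+ 0xb4c6 = 0x0af7
+ 0xcb71 = 0xd668
+ 0x4e82 = 0x24eb
One's complement: ~0x24eb
Checksum = 0xdb14


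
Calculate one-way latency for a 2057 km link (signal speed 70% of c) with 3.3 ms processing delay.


Speed = 0.7 * 3e5 km/s = 210000 km/s
Propagation delay = 2057 / 210000 = 0.0098 s = 9.7952 ms
Processing delay = 3.3 ms
Total one-way latency = 13.0952 ms


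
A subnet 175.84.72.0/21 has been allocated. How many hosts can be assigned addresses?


Host bits = 32 - 21 = 11
Total addresses = 2^11 = 2048
Usable = total - 2 (network and broadcast)
Usable hosts: 2046


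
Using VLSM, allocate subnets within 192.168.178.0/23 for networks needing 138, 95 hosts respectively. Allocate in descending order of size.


138 hosts -> /24 (254 usable): 192.168.178.0/24
95 hosts -> /25 (126 usable): 192.168.179.0/25
Allocation: 192.168.178.0/24 (138 hosts, 254 usable); 192.168.179.0/25 (95 hosts, 126 usable)


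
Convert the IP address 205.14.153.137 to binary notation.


205 = 11001101
14 = 00001110
153 = 10011001
137 = 10001001
Binary: 11001101.00001110.10011001.10001001


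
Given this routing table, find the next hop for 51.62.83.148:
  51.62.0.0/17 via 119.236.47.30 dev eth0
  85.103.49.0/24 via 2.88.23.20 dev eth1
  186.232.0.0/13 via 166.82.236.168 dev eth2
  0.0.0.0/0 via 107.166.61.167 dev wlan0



Longest prefix match for 51.62.83.148:
  /17 51.62.0.0: MATCH
  /24 85.103.49.0: no
  /13 186.232.0.0: no
  /0 0.0.0.0: MATCH
Selected: next-hop 119.236.47.30 via eth0 (matched /17)


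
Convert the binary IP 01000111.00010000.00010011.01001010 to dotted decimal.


01000111 = 71
00010000 = 16
00010011 = 19
01001010 = 74
IP: 71.16.19.74


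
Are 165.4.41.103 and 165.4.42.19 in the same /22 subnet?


Mask: 255.255.252.0
165.4.41.103 AND mask = 165.4.40.0
165.4.42.19 AND mask = 165.4.40.0
Yes, same subnet (165.4.40.0)


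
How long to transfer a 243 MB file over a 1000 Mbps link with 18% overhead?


Effective throughput = 1000 * (1 - 18/100) = 820.0 Mbps
File size in Mb = 243 * 8 = 1944 Mb
Time = 1944 / 820.0
Time = 2.3707 seconds


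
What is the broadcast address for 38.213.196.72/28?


Network: 38.213.196.64/28
Host bits = 4
Set all host bits to 1:
Broadcast: 38.213.196.79


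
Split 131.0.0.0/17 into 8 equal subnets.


New prefix = 17 + 3 = 20
Each subnet has 4096 addresses
  131.0.0.0/20
  131.0.16.0/20
  131.0.32.0/20
  131.0.48.0/20
  131.0.64.0/20
  131.0.80.0/20
  131.0.96.0/20
  131.0.112.0/20
Subnets: 131.0.0.0/20, 131.0.16.0/20, 131.0.32.0/20, 131.0.48.0/20, 131.0.64.0/20, 131.0.80.0/20, 131.0.96.0/20, 131.0.112.0/20


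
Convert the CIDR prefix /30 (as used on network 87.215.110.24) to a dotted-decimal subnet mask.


/30 means 30 network bits, 2 host bits
Binary: 11111111111111111111111111111100
Mask: 255.255.255.252


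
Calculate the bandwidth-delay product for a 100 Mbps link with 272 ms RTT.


BDP = bandwidth * RTT
= 100 Mbps * 272 ms
= 100 * 1e6 * 272 / 1000 bits
= 27200000 bits
= 3400000 bytes
= 3320.3125 KB
BDP = 27200000 bits (3400000 bytes)


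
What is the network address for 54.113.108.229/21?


IP:   00110110.01110001.01101100.11100101
Mask: 11111111.11111111.11111000.00000000
AND operation:
Net:  00110110.01110001.01101000.00000000
Network: 54.113.104.0/21


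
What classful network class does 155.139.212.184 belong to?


First octet: 155
Binary: 10011011
10xxxxxx -> Class B (128-191)
Class B, default mask 255.255.0.0 (/16)


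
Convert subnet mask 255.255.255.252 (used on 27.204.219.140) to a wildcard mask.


Subnet mask: 255.255.255.252
Wildcard = 255.255.255.255 - subnet mask
255 - 255 = 0
255 - 255 = 0
255 - 255 = 0
255 - 252 = 3
Wildcard: 0.0.0.3


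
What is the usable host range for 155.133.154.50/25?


Network: 155.133.154.0
Broadcast: 155.133.154.127
First usable = network + 1
Last usable = broadcast - 1
Range: 155.133.154.1 to 155.133.154.126


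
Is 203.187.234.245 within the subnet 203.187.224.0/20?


Subnet network: 203.187.224.0
Test IP AND mask: 203.187.224.0
Yes, 203.187.234.245 is in 203.187.224.0/20


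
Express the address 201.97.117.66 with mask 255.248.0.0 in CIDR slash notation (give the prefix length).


Binary: 11111111.11111000.00000000.00000000
Count leading 1s
Prefix: /13
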